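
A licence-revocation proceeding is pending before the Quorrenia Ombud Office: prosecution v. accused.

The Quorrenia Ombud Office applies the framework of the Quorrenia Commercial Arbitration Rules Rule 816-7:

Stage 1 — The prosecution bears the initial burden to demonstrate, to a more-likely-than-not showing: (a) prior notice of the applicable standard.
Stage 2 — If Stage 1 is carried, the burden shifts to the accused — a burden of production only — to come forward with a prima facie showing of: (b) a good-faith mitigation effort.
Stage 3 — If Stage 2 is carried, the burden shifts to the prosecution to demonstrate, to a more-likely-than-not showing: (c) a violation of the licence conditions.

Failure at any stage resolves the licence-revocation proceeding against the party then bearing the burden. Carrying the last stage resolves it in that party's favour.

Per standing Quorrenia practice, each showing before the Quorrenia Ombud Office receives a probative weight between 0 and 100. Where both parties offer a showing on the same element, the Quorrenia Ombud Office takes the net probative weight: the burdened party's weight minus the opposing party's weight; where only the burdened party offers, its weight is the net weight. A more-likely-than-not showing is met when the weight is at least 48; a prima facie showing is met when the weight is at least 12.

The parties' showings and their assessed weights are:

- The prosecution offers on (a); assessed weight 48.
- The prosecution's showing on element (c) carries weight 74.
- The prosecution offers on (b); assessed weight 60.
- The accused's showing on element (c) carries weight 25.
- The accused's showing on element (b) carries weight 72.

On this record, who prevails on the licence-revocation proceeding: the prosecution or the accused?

At Stage 1 the prosecution must meet a more-likely-than-not showing (weight is at least 48): on (a) the weight is 48, ≥ 48, so (a) meets the standard.
  All elements met. The burden passes to the accused.
At Stage 2 the accused must meet a prima facie showing (weight is at least 12): on (b) the weight is 72 less the opposing 60 gives net 12, which does reach 12, so (b) meets the standard.
  Stage 2 carried; the burden shifts to the prosecution.
At Stage 3 the prosecution must meet a more-likely-than-not showing (weight is at least 48): on (c) the weight is 74 less the opposing 25 gives net 49, ≥ 48, so (c) meets the standard.
  Stage 3 carried; the final stage is satisfied.
Every stage carried; the prosecution prevails.

prosecution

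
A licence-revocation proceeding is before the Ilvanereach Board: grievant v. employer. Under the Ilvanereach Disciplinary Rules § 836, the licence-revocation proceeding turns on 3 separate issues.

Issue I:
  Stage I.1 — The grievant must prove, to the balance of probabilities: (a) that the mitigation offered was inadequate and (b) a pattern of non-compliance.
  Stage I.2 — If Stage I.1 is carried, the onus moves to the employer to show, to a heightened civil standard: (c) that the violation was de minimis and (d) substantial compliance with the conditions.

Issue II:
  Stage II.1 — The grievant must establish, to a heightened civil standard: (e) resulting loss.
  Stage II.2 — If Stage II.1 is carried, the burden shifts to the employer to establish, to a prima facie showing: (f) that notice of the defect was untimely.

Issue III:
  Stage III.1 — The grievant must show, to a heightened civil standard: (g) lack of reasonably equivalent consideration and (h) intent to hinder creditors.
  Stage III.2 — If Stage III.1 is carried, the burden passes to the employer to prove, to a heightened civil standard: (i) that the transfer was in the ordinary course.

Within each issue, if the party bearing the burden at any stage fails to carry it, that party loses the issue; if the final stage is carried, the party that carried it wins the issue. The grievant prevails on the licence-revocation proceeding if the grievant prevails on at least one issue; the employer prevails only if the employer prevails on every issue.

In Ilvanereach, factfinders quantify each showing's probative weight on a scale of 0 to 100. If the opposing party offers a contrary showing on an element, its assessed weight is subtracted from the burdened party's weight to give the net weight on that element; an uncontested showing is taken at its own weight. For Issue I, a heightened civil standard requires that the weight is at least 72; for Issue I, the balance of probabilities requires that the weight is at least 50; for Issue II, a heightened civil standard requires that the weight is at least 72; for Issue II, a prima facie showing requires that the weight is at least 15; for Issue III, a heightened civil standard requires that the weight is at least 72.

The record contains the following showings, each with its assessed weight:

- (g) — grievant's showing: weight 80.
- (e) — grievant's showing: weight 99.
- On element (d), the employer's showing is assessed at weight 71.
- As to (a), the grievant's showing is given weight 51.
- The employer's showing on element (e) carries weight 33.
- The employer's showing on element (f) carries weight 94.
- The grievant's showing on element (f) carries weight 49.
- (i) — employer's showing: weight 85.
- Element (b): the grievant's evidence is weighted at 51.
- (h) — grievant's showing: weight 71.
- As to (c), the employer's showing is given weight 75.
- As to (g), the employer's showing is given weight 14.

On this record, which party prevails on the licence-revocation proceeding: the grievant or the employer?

grievant

— Issue I —
Stage I.1 — burden on grievant; standard: the balance of probabilities (weight is at least 50).
    (a): 51 ≥ 50 [met]
    (b): 51 ≥ 50 [met]
  Stage I.1 is satisfied; the onus moves to the employer.
Stage I.2 — burden on employer; standard: a heightened civil standard (weight is at least 72).
    (c): 75 ≥ 72 [met]
    (d): 71 < 72 [not met]
  Not every element is met, so the employer fails to carry Stage I.2.
So the grievant prevails on this issue.
— Issue II —
At Stage II.1 the grievant must meet a heightened civil standard (weight is at least 72): on (e) the weight is 99 less the opposing 33 gives net 66, which does not reach 72, so (e) does not meet the standard.
  Not every element is met, so the grievant fails to carry Stage II.1.
The analysis ends at Stage II.1; the employer prevails on this issue.
— Issue III —
Stage III.1 — burden on grievant; standard: a heightened civil standard (weight is at least 72).
    (g): 80 − 14 = 66 < 72 [not met]
    (h): 71 < 72 [not met]
  Stage III.1 not carried; the grievant fails its burden.
The analysis ends at Stage III.1; the employer prevails on this issue.
Per-issue: Issue I → grievant; Issue II → employer; Issue III → employer. The grievant must prevail on at least one issue; overall, the grievant prevails.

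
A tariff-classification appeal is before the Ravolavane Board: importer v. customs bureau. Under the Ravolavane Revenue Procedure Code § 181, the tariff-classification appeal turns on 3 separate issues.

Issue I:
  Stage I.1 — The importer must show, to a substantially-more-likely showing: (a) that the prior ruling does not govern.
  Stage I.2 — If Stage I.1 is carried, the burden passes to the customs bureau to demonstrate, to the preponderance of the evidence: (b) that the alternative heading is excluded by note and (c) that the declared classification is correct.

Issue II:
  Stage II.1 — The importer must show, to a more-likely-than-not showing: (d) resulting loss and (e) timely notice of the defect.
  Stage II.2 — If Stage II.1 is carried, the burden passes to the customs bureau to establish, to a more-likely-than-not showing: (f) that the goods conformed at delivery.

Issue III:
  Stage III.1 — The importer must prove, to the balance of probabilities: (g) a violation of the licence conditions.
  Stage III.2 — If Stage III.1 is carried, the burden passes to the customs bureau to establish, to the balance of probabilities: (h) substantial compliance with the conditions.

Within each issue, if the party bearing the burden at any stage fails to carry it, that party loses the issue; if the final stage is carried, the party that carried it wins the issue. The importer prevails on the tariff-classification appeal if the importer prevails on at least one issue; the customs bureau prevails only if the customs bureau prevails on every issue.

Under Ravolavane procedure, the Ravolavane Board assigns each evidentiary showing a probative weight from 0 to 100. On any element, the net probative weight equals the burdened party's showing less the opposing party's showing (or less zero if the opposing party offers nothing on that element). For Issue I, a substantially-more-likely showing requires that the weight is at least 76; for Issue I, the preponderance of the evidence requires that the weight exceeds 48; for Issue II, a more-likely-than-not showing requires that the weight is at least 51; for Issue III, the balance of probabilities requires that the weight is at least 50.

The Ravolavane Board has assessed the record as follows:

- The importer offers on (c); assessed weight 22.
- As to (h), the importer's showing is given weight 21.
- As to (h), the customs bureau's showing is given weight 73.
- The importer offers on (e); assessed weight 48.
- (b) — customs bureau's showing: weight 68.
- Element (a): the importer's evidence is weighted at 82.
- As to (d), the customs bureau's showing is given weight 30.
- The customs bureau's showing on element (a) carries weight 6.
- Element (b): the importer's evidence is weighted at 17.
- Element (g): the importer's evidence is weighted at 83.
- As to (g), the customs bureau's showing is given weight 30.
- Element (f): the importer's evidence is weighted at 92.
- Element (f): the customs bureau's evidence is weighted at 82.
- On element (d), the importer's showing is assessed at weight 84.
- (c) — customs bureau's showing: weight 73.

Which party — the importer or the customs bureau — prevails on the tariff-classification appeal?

— Issue I —
Stage I.1 — burden on importer; standard: a substantially-more-likely showing (weight is at least 76).
    (a): 82 − 6 = 76 ≥ 76 [met]
  The importer carries Stage I.1; the customs bureau now bears the burden.
Stage I.2 — burden on customs bureau; standard: the preponderance of the evidence (weight exceeds 48).
    (b): 68 − 17 = 51 > 48 [met]
    (c): 73 − 22 = 51 > 48 [met]
  All elements met at the final stage.
All stages carried — the customs bureau prevails on this issue.
— Issue II —
Stage II.1 — burden on importer; standard: a more-likely-than-not showing (weight is at least 51).
    (d): 84 − 30 = 54 ≥ 51 [met]
    (e): 48 < 51 [not met]
  Stage II.1 not carried; the importer fails its burden.
The analysis ends at Stage II.1; the customs bureau prevails on this issue.
— Issue III —
At Stage III.1 the importer must meet the balance of probabilities (weight is at least 50): on (g) the weight is 83 less the opposing 30 gives net 53, ≥ 50, so (g) meets the standard.
  Stage III.1 carried; the burden shifts to the customs bureau.
At Stage III.2 the customs bureau must meet the balance of probabilities (weight is at least 50): on (h) the weight is 73 less the opposing 21 gives net 52, which does reach 50, so (h) meets the standard.
  The customs bureau carries the last stage.
With every stage satisfied, the customs bureau prevails on this issue.
Per-issue: Issue I → customs bureau; Issue II → customs bureau; Issue III → customs bureau. The importer must prevail on at least one issue; overall, the customs bureau prevails.

customs bureau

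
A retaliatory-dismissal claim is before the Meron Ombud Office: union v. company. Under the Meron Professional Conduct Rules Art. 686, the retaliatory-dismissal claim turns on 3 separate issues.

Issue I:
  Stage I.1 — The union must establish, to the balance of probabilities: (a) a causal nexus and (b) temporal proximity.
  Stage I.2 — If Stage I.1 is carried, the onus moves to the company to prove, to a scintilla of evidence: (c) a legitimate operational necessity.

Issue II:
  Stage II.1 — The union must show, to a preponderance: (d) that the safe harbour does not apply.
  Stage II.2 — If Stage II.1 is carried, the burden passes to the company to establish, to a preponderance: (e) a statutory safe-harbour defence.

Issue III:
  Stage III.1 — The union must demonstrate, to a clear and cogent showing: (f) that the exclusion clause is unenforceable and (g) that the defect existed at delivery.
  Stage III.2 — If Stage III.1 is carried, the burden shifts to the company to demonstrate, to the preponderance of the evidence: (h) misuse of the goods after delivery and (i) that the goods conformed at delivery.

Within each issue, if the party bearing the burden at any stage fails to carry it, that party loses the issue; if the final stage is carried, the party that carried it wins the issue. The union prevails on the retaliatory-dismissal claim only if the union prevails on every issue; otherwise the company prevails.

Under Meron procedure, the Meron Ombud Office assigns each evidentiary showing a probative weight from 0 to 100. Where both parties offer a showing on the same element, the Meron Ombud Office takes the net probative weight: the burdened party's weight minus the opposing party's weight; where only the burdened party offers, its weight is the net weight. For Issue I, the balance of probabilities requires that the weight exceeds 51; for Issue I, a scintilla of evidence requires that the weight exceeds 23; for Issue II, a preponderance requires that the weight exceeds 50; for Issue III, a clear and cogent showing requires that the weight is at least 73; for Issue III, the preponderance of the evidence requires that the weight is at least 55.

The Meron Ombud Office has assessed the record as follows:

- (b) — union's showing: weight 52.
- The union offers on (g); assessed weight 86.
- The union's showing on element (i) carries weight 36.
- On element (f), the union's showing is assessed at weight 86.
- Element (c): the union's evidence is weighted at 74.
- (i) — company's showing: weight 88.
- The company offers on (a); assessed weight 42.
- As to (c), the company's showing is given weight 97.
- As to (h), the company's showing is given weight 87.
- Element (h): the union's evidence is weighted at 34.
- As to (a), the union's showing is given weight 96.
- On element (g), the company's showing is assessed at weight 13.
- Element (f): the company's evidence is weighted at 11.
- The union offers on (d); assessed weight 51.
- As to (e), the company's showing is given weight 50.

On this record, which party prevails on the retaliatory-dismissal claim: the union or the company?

union

— Issue I —
Stage I.1 — burden on union; standard: the balance of probabilities (weight exceeds 51).
    (a): 96 − 42 = 54 > 51 [met]
    (b): 52 > 51 [met]
  Stage I.1 carried; the burden shifts to the company.
Stage I.2 — burden on company; standard: a scintilla of evidence (weight exceeds 23).
    (c): 97 − 74 = 23 ≤ 23 [not met]
  Not every element is met, so the company fails to carry Stage I.2.
The union prevails on this issue.
— Issue II —
At Stage II.1 the union must meet a preponderance (weight exceeds 50): on (d) the weight is 51, which does exceed 50, so (d) meets the standard.
  Stage II.1 carried; the burden shifts to the company.
At Stage II.2 the company must meet a preponderance (weight exceeds 50): on (e) the weight is 50, which does not exceed 50, so (e) does not meet the standard.
  Not every element is met, so the company fails to carry Stage II.2.
So the union prevails on this issue.
— Issue III —
Stage III.1 — burden on union; standard: a clear and cogent showing (weight is at least 73).
    (f): 86 − 11 = 75 ≥ 73 [met]
    (g): 86 − 13 = 73 ≥ 73 [met]
  Stage III.1 is satisfied; the onus moves to the company.
Stage III.2 — burden on company; standard: the preponderance of the evidence (weight is at least 55).
    (h): 87 − 34 = 53 < 55 [not met]
    (i): 88 − 36 = 52 < 55 [not met]
  Stage III.2 not carried; the company fails its burden.
The union prevails on this issue.
Per-issue: Issue I → union; Issue II → union; Issue III → union. The union must prevail on every issue; overall, the union prevails.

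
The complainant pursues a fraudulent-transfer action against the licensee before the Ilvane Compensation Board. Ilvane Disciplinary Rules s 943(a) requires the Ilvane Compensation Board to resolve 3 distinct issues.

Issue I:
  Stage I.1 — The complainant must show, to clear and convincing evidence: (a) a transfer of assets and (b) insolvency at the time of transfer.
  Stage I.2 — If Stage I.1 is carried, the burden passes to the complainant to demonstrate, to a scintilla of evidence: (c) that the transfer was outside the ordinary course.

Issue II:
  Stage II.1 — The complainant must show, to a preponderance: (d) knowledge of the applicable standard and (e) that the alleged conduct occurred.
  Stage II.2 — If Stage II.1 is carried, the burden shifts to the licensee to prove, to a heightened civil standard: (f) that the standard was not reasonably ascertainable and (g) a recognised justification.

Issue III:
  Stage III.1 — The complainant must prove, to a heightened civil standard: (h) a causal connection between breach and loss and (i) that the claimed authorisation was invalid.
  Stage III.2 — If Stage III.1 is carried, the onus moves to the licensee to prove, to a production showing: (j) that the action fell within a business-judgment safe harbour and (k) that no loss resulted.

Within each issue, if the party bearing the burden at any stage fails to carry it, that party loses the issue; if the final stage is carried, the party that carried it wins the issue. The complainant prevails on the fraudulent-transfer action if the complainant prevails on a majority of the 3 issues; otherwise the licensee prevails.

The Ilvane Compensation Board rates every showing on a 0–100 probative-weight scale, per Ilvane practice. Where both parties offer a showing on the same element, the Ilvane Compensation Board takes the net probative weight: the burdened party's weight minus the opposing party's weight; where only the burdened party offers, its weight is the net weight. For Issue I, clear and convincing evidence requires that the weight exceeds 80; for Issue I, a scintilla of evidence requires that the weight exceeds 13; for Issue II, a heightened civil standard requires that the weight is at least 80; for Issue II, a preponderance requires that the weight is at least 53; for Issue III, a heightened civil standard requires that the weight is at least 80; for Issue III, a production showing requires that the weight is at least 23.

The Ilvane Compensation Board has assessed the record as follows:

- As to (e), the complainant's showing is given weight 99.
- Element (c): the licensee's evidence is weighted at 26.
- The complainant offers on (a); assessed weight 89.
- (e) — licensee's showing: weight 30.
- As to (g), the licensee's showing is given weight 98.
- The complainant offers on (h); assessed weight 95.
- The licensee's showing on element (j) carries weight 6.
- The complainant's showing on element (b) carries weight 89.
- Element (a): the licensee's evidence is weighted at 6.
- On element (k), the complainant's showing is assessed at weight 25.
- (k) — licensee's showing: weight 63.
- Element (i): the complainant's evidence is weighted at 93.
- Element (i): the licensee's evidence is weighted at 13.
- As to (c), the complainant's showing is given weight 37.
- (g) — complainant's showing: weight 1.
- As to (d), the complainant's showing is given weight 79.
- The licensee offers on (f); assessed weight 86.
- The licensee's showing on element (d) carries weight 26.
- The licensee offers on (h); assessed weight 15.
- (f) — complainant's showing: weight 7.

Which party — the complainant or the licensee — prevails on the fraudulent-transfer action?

complainant

— Issue I —
Stage I.1 — burden on complainant; standard: clear and convincing evidence (weight exceeds 80).
    (a): 89 − 6 = 83 > 80 [met]
    (b): 89 > 80 [met]
  All elements met. The complainant retains the burden for Stage I.2.
Stage I.2 — burden on complainant; standard: a scintilla of evidence (weight exceeds 13).
    (c): 37 − 26 = 11 ≤ 13 [not met]
  The complainant does not carry Stage I.2.
So the licensee prevails on this issue.
— Issue II —
At Stage II.1 the complainant must meet a preponderance (weight is at least 53): on (d) the weight is 79 less the opposing 26 gives net 53, ≥ 53, so (d) meets the standard; on (e) the weight is 99 less the opposing 30 gives net 69, ≥ 53, so (e) meets the standard.
  The complainant carries Stage II.1; the licensee now bears the burden.
At Stage II.2 the licensee must meet a heightened civil standard (weight is at least 80): on (f) the weight is 86 less the opposing 7 gives net 79, which does not reach 80, so (f) does not meet the standard; on (g) the weight is 98 less the opposing 1 gives net 97, ≥ 80, so (g) meets the standard.
  Not every element is met, so the licensee fails to carry Stage II.2.
So the complainant prevails on this issue.
— Issue III —
At Stage III.1 the complainant must meet a heightened civil standard (weight is at least 80): on (h) the weight is 95 less the opposing 15 gives net 80, ≥ 80, so (h) meets the standard; on (i) the weight is 93 less the opposing 13 gives net 80, ≥ 80, so (i) meets the standard.
  Stage III.1 is satisfied; the onus moves to the licensee.
At Stage III.2 the licensee must meet a production showing (weight is at least 23): on (j) the weight is 6, < 23, so (j) does not meet the standard; on (k) the weight is 63 less the opposing 25 gives net 38, which does reach 23, so (k) meets the standard.
  The licensee does not carry Stage III.2.
The complainant prevails on this issue.
Per-issue: Issue I → licensee; Issue II → complainant; Issue III → complainant. The complainant must prevail on a majority of issues; overall, the complainant prevails.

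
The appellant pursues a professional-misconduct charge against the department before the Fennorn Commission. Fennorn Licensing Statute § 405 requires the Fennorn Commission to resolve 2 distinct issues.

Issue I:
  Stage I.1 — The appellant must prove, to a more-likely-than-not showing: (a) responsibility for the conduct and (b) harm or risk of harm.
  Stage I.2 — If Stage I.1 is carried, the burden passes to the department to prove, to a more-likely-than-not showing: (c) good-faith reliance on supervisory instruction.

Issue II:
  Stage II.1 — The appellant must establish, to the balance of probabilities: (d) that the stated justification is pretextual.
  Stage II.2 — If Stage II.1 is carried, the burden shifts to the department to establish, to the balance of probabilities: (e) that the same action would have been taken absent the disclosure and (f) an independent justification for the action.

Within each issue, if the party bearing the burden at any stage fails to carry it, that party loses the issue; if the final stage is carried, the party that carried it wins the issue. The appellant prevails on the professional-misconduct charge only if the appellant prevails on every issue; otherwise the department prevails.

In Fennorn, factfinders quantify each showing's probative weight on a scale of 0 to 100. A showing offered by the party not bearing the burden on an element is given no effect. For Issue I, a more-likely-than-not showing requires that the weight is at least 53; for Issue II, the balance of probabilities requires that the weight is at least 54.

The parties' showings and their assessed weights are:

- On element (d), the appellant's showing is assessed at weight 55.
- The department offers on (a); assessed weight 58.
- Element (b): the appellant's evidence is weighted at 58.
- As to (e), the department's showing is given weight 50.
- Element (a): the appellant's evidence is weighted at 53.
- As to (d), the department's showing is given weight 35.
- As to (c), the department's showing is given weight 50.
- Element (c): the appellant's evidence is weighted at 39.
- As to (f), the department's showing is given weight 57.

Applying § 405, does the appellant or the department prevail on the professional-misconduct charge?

appellant

— Issue I —
Stage I.1 (appellant, a more-likely-than-not showing, weight is at least 53): (a) 53 (department's 58 disregarded) ≥ 53 — meets; (b) 58 ≥ 53 — meets.
  Stage I.1 carried; the burden shifts to the department.
Stage I.2 (department, a more-likely-than-not showing, weight is at least 53): (c) 50 (appellant's 39 disregarded) < 53 — fails.
  Not every element is met, so the department fails to carry Stage I.2.
The analysis ends at Stage I.2; the appellant prevails on this issue.
— Issue II —
At Stage II.1 the appellant must meet the balance of probabilities (weight is at least 54): on (d) the weight is 55 (the department's 35 is given no effect), ≥ 54, so (d) meets the standard.
  All elements met. The burden passes to the department.
At Stage II.2 the department must meet the balance of probabilities (weight is at least 54): on (e) the weight is 50, which does not reach 54, so (e) does not meet the standard; on (f) the weight is 57, which does reach 54, so (f) meets the standard.
  Stage II.2 not carried; the department fails its burden.
The analysis ends at Stage II.2; the appellant prevails on this issue.
Per-issue: Issue I → appellant; Issue II → appellant. The appellant must prevail on every issue; overall, the appellant prevails.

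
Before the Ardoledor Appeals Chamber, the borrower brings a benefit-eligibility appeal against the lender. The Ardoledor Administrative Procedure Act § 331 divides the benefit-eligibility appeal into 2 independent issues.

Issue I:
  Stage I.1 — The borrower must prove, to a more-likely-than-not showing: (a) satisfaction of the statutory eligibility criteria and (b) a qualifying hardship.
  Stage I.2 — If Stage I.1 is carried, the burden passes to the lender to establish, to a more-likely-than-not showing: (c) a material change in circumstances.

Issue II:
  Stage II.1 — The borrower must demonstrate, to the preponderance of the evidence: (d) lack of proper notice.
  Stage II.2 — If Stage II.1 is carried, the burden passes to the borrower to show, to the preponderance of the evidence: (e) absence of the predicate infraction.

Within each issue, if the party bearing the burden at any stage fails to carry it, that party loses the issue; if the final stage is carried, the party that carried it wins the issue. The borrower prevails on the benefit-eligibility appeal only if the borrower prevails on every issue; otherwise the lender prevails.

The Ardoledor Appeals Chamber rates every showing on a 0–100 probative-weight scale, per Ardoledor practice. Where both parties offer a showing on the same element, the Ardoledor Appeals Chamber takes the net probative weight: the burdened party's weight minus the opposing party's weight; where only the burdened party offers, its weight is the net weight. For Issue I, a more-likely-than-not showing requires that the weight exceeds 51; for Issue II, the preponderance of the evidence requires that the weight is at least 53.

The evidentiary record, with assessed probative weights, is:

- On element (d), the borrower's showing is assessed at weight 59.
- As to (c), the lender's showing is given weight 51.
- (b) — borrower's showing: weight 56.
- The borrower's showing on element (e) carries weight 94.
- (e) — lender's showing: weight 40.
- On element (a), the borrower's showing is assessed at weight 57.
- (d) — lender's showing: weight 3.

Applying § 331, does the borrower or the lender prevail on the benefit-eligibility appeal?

— Issue I —
Stage I.1 (borrower, a more-likely-than-not showing, weight exceeds 51): (a) 57 > 51 — meets; (b) 56 > 51 — meets.
  The borrower carries Stage I.1; the lender now bears the burden.
Stage I.2 (lender, a more-likely-than-not showing, weight exceeds 51): (c) 51 ≤ 51 — fails.
  Not every element is met, so the lender fails to carry Stage I.2.
So the borrower prevails on this issue.
— Issue II —
Stage II.1 — burden on borrower; standard: the preponderance of the evidence (weight is at least 53).
    (d): 59 − 3 = 56 ≥ 53 [met]
  Stage II.1 is satisfied; the borrower continues to bear the burden.
Stage II.2 — burden on borrower; standard: the preponderance of the evidence (weight is at least 53).
    (e): 94 − 40 = 54 ≥ 53 [met]
  The borrower carries the last stage.
All stages carried — the borrower prevails on this issue.
Per-issue: Issue I → borrower; Issue II → borrower. The borrower must prevail on every issue; overall, the borrower prevails.

borrower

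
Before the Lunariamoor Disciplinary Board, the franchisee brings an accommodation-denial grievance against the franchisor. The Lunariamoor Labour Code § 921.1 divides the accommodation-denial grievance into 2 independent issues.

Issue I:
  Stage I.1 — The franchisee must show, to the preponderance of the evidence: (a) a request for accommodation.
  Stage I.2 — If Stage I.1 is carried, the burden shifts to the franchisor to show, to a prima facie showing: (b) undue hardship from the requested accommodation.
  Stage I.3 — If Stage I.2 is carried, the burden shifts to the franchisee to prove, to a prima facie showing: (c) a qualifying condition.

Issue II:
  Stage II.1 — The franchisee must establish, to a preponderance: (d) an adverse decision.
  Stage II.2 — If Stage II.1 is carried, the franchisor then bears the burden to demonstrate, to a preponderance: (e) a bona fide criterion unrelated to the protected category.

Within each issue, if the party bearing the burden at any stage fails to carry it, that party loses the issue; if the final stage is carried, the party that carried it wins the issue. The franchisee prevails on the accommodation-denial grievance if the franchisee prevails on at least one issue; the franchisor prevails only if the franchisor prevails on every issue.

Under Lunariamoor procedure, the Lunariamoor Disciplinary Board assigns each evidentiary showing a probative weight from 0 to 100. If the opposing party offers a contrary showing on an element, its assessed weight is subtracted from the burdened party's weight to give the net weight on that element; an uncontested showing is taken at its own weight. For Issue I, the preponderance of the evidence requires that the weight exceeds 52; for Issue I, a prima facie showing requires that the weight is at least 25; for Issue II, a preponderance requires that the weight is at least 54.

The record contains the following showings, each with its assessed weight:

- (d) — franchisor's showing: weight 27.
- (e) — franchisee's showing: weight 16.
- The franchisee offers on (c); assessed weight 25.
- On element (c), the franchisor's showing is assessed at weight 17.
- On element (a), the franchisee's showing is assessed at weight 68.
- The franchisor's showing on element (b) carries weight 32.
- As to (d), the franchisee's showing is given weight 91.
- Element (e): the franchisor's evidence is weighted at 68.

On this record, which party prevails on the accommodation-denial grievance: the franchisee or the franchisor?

— Issue I —
At Stage I.1 the franchisee must meet the preponderance of the evidence (weight exceeds 52): on (a) the weight is 68, which does exceed 52, so (a) meets the standard.
  The franchisee carries Stage I.1; the franchisor now bears the burden.
At Stage I.2 the franchisor must meet a prima facie showing (weight is at least 25): on (b) the weight is 32, ≥ 25, so (b) meets the standard.
  All elements met. The burden passes to the franchisee.
At Stage I.3 the franchisee must meet a prima facie showing (weight is at least 25): on (c) the weight is 25 less the opposing 17 gives net 8, which does not reach 25, so (c) does not meet the standard.
  Stage I.3 not carried; the franchisee fails its burden.
The analysis ends at Stage I.3; the franchisor prevails on this issue.
— Issue II —
At Stage II.1 the franchisee must meet a preponderance (weight is at least 54): on (d) the weight is 91 less the opposing 27 gives net 64, which does reach 54, so (d) meets the standard.
  The franchisee carries Stage II.1; the franchisor now bears the burden.
At Stage II.2 the franchisor must meet a preponderance (weight is at least 54): on (e) the weight is 68 less the opposing 16 gives net 52, which does not reach 54, so (e) does not meet the standard.
  Stage II.2 not carried; the franchisor fails its burden.
The analysis ends at Stage II.2; the franchisee prevails on this issue.
Per-issue: Issue I → franchisor; Issue II → franchisee. The franchisee must prevail on at least one issue; overall, the franchisee prevails.

franchisee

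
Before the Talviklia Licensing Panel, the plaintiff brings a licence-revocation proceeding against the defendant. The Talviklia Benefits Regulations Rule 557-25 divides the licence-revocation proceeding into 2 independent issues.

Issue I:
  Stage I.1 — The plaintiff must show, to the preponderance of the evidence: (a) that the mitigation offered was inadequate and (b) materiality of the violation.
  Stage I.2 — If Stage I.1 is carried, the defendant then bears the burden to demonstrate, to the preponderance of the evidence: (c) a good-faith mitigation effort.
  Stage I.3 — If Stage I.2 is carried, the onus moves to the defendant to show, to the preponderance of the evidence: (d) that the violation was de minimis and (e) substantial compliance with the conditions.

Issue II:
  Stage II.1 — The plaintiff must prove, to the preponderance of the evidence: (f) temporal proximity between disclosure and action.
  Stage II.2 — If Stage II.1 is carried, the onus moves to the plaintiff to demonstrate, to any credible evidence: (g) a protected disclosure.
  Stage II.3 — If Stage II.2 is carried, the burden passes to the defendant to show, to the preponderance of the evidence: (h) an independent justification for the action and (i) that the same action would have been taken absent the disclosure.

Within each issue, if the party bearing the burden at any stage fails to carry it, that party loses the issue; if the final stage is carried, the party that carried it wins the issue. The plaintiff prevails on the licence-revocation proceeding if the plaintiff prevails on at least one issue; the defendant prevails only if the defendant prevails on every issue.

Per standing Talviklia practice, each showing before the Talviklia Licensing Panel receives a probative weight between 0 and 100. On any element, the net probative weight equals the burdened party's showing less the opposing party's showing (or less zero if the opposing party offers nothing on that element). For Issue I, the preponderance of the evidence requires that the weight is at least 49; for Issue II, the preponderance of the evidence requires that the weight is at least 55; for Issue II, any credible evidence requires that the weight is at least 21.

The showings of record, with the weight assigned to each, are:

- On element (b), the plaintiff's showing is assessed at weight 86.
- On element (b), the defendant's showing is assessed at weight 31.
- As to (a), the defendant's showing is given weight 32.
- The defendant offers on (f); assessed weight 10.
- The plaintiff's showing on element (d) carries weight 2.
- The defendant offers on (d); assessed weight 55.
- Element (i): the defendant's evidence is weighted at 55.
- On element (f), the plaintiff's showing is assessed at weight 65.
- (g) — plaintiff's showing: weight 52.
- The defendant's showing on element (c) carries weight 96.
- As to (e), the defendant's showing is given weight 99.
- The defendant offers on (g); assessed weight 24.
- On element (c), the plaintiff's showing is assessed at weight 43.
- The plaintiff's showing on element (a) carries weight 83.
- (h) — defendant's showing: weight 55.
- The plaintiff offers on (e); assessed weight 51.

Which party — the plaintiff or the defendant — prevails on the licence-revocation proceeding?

— Issue I —
At Stage I.1 the plaintiff must meet the preponderance of the evidence (weight is at least 49): on (a) the weight is 83 less the opposing 32 gives net 51, which does reach 49, so (a) meets the standard; on (b) the weight is 86 less the opposing 31 gives net 55, ≥ 49, so (b) meets the standard.
  Stage I.1 carried; the burden shifts to the defendant.
At Stage I.2 the defendant must meet the preponderance of the evidence (weight is at least 49): on (c) the weight is 96 less the opposing 43 gives net 53, which does reach 49, so (c) meets the standard.
  Stage I.2 is satisfied; the defendant continues to bear the burden.
At Stage I.3 the defendant must meet the preponderance of the evidence (weight is at least 49): on (d) the weight is 55 less the opposing 2 gives net 53, which does reach 49, so (d) meets the standard; on (e) the weight is 99 less the opposing 51 gives net 48, which does not reach 49, so (e) does not meet the standard.
  Stage I.3 not carried; the defendant fails its burden.
The plaintiff prevails on this issue.
— Issue II —
Stage II.1 — burden on plaintiff; standard: the preponderance of the evidence (weight is at least 55).
    (f): 65 − 10 = 55 ≥ 55 [met]
  All elements met. The plaintiff retains the burden for Stage II.2.
Stage II.2 — burden on plaintiff; standard: any credible evidence (weight is at least 21).
    (g): 52 − 24 = 28 ≥ 21 [met]
  The plaintiff carries Stage II.2; the defendant now bears the burden.
Stage II.3 — burden on defendant; standard: the preponderance of the evidence (weight is at least 55).
    (h): 55 ≥ 55 [met]
    (i): 55 ≥ 55 [met]
  All elements met at the final stage.
Every stage carried; the defendant prevails on this issue.
Per-issue: Issue I → plaintiff; Issue II → defendant. The plaintiff must prevail on at least one issue; overall, the plaintiff prevails.

plaintiff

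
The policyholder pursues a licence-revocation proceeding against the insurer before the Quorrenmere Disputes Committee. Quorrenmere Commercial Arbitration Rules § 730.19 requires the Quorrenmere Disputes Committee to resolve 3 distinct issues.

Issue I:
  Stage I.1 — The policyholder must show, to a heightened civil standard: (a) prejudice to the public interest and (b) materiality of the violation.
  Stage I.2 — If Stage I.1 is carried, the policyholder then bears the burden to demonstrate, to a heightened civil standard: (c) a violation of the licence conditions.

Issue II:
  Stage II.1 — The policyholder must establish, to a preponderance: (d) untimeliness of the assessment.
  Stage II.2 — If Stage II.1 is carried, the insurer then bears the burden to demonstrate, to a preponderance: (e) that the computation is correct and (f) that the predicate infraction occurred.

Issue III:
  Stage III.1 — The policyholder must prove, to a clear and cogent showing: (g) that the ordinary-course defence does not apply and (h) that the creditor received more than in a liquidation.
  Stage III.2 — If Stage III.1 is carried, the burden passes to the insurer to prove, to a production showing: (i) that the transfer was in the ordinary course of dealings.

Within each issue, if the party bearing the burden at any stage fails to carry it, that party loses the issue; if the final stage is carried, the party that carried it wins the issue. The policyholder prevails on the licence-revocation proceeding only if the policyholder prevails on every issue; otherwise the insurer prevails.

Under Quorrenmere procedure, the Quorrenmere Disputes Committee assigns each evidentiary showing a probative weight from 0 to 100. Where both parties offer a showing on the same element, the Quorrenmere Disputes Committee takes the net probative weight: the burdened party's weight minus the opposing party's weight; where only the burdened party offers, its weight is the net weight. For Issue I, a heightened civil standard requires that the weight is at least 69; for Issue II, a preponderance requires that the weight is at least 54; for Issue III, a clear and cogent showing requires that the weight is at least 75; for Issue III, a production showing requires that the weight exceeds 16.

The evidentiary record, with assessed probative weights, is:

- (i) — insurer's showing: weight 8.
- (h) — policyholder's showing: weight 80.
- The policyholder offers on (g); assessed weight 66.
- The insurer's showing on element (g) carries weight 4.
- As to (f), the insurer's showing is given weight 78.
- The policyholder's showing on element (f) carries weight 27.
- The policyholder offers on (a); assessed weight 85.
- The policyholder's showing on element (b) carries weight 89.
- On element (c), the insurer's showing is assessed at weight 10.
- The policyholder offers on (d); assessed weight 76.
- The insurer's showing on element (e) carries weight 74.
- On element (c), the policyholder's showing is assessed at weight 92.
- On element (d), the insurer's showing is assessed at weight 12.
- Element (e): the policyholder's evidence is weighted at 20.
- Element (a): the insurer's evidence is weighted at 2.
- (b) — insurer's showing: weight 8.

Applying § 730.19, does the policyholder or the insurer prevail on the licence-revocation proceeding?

insurer

— Issue I —
At Stage I.1 the policyholder must meet a heightened civil standard (weight is at least 69): on (a) the weight is 85 less the opposing 2 gives net 83, ≥ 69, so (a) meets the standard; on (b) the weight is 89 less the opposing 8 gives net 81, ≥ 69, so (b) meets the standard.
  Stage I.1 carried; the burden remains with the policyholder.
At Stage I.2 the policyholder must meet a heightened civil standard (weight is at least 69): on (c) the weight is 92 less the opposing 10 gives net 82, ≥ 69, so (c) meets the standard.
  Stage I.2 carried; the final stage is satisfied.
All stages carried — the policyholder prevails on this issue.
— Issue II —
Stage II.1 — burden on policyholder; standard: a preponderance (weight is at least 54).
    (d): 76 − 12 = 64 ≥ 54 [met]
  All elements met. The burden passes to the insurer.
Stage II.2 — burden on insurer; standard: a preponderance (weight is at least 54).
    (e): 74 − 20 = 54 ≥ 54 [met]
    (f): 78 − 27 = 51 < 54 [not met]
  Not every element is met, so the insurer fails to carry Stage II.2.
So the policyholder prevails on this issue.
— Issue III —
At Stage III.1 the policyholder must meet a clear and cogent showing (weight is at least 75): on (g) the weight is 66 less the opposing 4 gives net 62, which does not reach 75, so (g) does not meet the standard; on (h) the weight is 80, which does reach 75, so (h) meets the standard.
  Stage III.1 not carried; the policyholder fails its burden.
The insurer prevails on this issue.
Per-issue: Issue I → policyholder; Issue II → policyholder; Issue III → insurer. The policyholder must prevail on every issue; overall, the insurer prevails.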